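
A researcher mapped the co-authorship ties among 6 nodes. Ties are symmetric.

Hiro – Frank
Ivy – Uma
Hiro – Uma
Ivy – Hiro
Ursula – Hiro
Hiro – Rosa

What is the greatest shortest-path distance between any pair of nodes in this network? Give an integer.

Eccentricity of each node (its greatest distance to any other): Frank:2, Hiro:1, Ivy:2, Rosa:2, Uma:2, Ursula:2.
The maximum eccentricity is 2, realized for instance by the pair Rosa–Ivy via Rosa – Hiro – Ivy. So the diameter is 2.

2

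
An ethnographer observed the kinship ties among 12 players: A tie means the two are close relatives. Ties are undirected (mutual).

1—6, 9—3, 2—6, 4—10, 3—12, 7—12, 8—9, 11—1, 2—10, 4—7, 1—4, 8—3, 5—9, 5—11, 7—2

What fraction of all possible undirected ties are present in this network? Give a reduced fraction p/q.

5/22

There are 15 edges and 12 nodes, so the maximum possible is C(12,2) = 66.
Density = 15/66 = 5/22.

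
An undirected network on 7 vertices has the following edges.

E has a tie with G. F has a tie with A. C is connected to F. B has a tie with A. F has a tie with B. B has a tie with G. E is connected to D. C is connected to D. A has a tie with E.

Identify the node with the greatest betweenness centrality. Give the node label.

E

Unnormalized betweenness of each node: A:11/6, B:2, C:4/3, D:3/2, E:11/3, F:17/6, G:5/6.
E has the largest value, 11/3, making it the main broker — the node through which the most shortest paths run.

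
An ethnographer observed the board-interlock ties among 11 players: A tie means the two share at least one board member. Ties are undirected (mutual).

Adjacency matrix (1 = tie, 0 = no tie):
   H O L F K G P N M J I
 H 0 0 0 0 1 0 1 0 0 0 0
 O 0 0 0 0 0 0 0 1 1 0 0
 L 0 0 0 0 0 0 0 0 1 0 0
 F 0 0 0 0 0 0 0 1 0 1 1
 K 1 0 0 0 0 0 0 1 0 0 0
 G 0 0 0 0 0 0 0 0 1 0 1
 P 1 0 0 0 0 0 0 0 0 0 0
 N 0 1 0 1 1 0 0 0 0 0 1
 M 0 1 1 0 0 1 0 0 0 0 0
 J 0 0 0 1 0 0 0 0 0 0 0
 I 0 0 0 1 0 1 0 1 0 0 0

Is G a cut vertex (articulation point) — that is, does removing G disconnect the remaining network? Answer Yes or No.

No

Even without G, every remaining node can still reach every other (the residual graph is connected), so G is not a cut vertex.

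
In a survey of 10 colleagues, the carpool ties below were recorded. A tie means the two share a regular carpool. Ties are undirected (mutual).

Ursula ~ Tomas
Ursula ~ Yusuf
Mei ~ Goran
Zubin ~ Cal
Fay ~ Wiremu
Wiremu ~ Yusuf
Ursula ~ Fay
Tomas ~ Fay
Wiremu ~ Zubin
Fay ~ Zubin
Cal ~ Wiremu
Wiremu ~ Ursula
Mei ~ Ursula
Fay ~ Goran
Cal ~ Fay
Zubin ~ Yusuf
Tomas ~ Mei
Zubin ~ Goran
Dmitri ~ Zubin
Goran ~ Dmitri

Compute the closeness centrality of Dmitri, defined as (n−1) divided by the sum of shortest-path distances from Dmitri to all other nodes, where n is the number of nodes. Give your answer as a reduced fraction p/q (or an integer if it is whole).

Distances from Dmitri: Cal:2, Fay:2, Goran:1, Mei:2, Tomas:3, Ursula:3, Wiremu:2, Yusuf:2, Zubin:1. Sum = 18.
n = 10, so closeness = 9/18 = 1/2.

1/2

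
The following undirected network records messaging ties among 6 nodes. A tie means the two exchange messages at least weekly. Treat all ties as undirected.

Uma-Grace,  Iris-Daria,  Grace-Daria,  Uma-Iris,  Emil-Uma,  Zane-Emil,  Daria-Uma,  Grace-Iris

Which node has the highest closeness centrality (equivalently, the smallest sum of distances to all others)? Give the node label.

Uma

Farness (sum of distances to all others) for each node — Daria:8, Emil:8, Grace:8, Iris:8, Uma:6, Zane:12.
The smallest farness is 6, for Uma, so Uma has the highest closeness.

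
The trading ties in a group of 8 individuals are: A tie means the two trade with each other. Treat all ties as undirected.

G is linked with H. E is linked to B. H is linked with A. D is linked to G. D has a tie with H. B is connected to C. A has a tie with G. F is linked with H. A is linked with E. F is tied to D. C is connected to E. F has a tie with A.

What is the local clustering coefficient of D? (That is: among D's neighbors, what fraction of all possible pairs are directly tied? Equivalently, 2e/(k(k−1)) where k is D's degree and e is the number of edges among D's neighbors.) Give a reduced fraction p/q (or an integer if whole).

D's neighbors: F, G, and H (k = 3).
Possible neighbor pairs: C(3,2) = 3. Edges among them: F–H, G–H → e = 2.
Clustering(D) = 2/3.

2/3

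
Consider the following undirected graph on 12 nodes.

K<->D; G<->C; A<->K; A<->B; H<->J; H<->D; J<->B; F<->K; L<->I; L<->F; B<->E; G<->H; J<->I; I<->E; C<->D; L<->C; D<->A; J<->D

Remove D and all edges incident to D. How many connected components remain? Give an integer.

1

D's neighbors (A, C, H, J, and K) remain reachable from one another through other ties, so the rest of the network stays in one piece.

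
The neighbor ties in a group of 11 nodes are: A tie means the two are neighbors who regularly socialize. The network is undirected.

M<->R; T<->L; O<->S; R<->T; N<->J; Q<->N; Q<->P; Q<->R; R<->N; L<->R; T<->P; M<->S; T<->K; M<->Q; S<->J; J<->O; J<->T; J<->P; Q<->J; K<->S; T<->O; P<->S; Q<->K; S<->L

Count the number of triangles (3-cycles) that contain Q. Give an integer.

4

Q's neighbors: J, K, M, N, P, and R.
Neighbor pairs that are themselves tied: Q–J–N; Q–J–P; Q–M–R; Q–N–R. Each forms one triangle with Q, for 4 in total.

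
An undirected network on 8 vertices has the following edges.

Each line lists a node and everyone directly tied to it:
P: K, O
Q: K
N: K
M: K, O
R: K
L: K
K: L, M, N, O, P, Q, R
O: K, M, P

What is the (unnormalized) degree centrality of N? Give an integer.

N is directly tied to K. That is 1 neighbor, so the degree of N is 1.

1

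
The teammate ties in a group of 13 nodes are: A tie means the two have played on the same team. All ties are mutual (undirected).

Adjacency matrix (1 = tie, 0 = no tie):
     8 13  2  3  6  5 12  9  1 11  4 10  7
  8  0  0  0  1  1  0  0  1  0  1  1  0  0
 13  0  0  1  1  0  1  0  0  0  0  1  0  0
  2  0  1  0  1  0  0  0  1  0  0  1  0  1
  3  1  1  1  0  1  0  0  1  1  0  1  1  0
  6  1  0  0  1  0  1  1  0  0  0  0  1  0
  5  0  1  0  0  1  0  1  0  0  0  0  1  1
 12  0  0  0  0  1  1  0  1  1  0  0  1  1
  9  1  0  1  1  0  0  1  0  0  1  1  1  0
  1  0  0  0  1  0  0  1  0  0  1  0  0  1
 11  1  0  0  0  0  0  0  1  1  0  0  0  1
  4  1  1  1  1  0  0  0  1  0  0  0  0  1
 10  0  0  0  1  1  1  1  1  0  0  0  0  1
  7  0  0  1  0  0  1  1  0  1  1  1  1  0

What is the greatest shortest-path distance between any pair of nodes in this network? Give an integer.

3

Eccentricity of each node (its greatest distance to any other): 1:2, 2:2, 3:2, 4:2, 5:2, 6:2, 7:2, 8:2, 9:2, 10:2, 11:3, 12:2, 13:3.
The maximum eccentricity is 3, realized for instance by the pair 13–11 via 13 – 3 – 8 – 11. So the diameter is 3.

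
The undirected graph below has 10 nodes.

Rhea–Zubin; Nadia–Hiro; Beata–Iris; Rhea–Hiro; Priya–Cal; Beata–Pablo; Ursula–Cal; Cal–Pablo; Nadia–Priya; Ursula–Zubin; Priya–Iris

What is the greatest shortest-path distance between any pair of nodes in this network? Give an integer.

Eccentricity of each node (its greatest distance to any other): Beata:5, Cal:3, Hiro:4, Iris:4, Nadia:3, Pablo:4, Priya:3, Rhea:5, Ursula:3, Zubin:4.
The maximum eccentricity is 5, realized for instance by the pair Rhea–Beata via Rhea – Zubin – Ursula – Cal – Pablo – Beata. So the diameter is 5.

5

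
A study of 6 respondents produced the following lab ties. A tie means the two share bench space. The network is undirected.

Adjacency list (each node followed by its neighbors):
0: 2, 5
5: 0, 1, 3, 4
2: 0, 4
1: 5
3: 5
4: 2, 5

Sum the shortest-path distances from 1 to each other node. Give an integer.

Distances from 1: 0:2, 2:3, 3:2, 4:2, 5:1.
Sum = 2 + 3 + 2 + 2 + 1 = 10.

10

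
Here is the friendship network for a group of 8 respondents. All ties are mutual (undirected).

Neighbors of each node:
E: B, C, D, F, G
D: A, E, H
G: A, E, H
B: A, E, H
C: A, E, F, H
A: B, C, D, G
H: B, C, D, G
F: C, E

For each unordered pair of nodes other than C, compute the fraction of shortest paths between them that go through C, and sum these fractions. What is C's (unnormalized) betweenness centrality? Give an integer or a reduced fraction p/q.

Pairs whose geodesics pass through C — F–A: 1; F–H: 1; A–H: 1/4; A–E: 1/4; H–E: 1/4.
All other pairs contribute 0.
Summing the contributions gives betweenness(C) = 11/4.

11/4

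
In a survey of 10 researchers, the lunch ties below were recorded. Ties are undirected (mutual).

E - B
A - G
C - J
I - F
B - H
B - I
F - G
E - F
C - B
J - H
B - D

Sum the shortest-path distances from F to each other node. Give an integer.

Distances from F: A:2, B:2, C:3, D:3, E:1, G:1, H:3, I:1, J:4.
Sum = 2 + 2 + 3 + 3 + 1 + 1 + 3 + 1 + 4 = 20.

20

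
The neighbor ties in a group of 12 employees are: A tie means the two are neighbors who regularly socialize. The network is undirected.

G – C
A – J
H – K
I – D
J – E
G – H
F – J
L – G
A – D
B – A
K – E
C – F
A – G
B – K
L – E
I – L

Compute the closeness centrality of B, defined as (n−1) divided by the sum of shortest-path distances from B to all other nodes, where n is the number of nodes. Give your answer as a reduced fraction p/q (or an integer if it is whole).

11/24

Distances from B: A:1, C:3, D:2, E:2, F:3, G:2, H:2, I:3, J:2, K:1, L:3. Sum = 24.
n = 12, so closeness = 11/24.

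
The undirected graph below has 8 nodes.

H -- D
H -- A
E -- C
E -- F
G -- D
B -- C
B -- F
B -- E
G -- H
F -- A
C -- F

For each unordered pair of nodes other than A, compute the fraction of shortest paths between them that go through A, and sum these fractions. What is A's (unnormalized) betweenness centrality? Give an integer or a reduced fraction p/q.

Pairs whose geodesics pass through A — E–H: 1; E–G: 1; E–D: 1; C–H: 1; C–G: 1; C–D: 1; F–H: 1; F–G: 1; F–D: 1; B–H: 1; B–G: 1; B–D: 1.
All other pairs contribute 0.
Summing the contributions gives betweenness(A) = 12.

12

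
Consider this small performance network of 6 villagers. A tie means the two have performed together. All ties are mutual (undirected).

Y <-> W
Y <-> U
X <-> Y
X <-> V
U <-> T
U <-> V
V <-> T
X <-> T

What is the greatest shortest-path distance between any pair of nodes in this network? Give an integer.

Eccentricity of each node (its greatest distance to any other): T:3, U:2, V:3, W:3, X:2, Y:2.
The maximum eccentricity is 3, realized for instance by the pair W–V via W – Y – U – V. So the diameter is 3.

3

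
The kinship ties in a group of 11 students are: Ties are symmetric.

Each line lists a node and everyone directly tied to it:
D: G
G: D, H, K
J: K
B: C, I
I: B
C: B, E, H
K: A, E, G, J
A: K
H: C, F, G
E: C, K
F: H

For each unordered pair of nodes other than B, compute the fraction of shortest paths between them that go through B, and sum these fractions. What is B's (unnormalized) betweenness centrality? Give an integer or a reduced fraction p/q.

9

Pairs whose geodesics pass through B — A–I: 1; I–H: 1; I–G: 1; I–C: 1; I–D: 1; I–E: 1; I–K: 1; I–J: 1; I–F: 1.
All other pairs contribute 0.
Summing the contributions gives betweenness(B) = 9.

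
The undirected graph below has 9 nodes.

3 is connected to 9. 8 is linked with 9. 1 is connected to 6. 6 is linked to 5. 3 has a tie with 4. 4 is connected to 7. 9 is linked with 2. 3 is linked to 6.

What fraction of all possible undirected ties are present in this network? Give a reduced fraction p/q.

2/9

There are 8 edges and 9 nodes, so the maximum possible is C(9,2) = 36.
Density = 8/36 = 2/9.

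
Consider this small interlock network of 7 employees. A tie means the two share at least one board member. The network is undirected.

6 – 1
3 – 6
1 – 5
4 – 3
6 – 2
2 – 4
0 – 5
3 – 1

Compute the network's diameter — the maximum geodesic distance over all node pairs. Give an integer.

Eccentricity of each node (its greatest distance to any other): 0:4, 1:2, 2:4, 3:3, 4:4, 5:3, 6:3.
The maximum eccentricity is 4, realized for instance by the pair 2–0 via 2 – 6 – 1 – 5 – 0. So the diameter is 4.

4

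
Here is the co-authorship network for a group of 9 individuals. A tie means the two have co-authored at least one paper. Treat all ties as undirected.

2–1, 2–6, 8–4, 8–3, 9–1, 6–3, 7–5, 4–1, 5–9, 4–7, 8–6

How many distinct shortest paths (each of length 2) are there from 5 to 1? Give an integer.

The shortest distance is 2, and the only length-2 path is 5–9–1. So there is exactly 1 shortest path.

1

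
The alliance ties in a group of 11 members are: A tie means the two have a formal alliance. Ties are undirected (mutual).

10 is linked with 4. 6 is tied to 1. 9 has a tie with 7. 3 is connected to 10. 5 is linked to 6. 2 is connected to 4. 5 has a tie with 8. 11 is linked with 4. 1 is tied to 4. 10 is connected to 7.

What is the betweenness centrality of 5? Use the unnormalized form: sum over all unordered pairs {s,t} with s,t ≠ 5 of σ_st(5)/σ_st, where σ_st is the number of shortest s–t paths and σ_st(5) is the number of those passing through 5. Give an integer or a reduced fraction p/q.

Pairs whose geodesics pass through 5 — 3–8: 1; 10–8: 1; 2–8: 1; 1–8: 1; 6–8: 1; 9–8: 1; 4–8: 1; 11–8: 1; 7–8: 1.
All other pairs contribute 0.
Summing the contributions gives betweenness(5) = 9.

9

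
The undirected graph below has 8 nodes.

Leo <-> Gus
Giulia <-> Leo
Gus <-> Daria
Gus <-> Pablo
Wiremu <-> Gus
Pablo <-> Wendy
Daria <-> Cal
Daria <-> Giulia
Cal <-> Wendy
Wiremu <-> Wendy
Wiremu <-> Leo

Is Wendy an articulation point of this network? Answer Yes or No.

Even without Wendy, every remaining node can still reach every other (the residual graph is connected), so Wendy is not a cut vertex.

No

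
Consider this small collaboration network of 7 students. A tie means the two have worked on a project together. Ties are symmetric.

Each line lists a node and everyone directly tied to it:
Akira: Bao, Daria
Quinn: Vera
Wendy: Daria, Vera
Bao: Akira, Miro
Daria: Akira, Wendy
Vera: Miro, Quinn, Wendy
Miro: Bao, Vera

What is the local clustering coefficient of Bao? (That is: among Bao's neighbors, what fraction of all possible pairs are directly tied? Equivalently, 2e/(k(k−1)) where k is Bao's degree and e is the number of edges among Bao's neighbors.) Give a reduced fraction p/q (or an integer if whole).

Bao's neighbors: Akira and Miro (k = 2).
Possible neighbor pairs: C(2,2) = 1. Edges among them: none → e = 0.
Clustering(Bao) = 0/1.

0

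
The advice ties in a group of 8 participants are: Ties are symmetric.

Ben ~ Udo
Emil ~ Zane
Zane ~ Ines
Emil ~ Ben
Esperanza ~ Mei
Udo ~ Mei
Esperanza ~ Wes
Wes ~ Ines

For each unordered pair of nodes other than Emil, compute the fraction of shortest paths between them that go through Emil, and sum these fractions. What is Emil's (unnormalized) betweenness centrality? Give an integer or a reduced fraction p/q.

9/2

Pairs whose geodesics pass through Emil — Ines–Ben: 1; Ines–Udo: 1/2; Zane–Ben: 1; Zane–Udo: 1; Zane–Mei: 1/2; Ben–Wes: 1/2.
All other pairs contribute 0.
Summing the contributions gives betweenness(Emil) = 9/2.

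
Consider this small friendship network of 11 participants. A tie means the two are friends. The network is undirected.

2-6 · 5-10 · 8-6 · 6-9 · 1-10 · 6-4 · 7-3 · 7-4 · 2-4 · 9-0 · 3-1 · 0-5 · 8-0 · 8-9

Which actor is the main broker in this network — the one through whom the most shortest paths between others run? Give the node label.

Unnormalized betweenness of each node: 0:32/3, 1:19/3, 2:0, 3:22/3, 4:34/3, 5:26/3, 6:41/3, 7:28/3, 8:13/3, 9:13/3, 10:7.
6 has the largest value, 41/3, making it the main broker — the node through which the most shortest paths run.

6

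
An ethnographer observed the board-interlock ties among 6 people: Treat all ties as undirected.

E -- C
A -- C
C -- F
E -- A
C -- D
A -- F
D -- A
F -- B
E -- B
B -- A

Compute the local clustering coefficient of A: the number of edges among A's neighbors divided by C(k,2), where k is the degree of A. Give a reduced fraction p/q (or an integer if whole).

A's neighbors: B, C, D, E, and F (k = 5).
Possible neighbor pairs: C(5,2) = 10. Edges among them: B–E, B–F, C–D, C–E, C–F → e = 5.
Clustering(A) = 5/10 = 1/2.

1/2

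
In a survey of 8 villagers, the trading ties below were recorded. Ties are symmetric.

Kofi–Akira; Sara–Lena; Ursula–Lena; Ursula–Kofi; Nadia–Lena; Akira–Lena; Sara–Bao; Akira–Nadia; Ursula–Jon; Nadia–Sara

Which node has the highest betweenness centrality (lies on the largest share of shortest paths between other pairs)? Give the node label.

Unnormalized betweenness of each node: Akira:17/6, Bao:0, Jon:0, Kofi:1, Lena:28/3, Nadia:5/3, Sara:6, Ursula:43/6.
Lena has the largest value, 28/3, making it the main broker — the node through which the most shortest paths run.

Lena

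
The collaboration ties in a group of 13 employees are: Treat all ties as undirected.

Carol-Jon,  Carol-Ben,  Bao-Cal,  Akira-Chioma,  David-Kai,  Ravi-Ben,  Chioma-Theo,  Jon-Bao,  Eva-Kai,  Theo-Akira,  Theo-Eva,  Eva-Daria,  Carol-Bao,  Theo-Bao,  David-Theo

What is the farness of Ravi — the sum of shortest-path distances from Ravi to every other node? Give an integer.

Distances from Ravi: Akira:5, Bao:3, Ben:1, Cal:4, Carol:2, Chioma:5, Daria:6, David:5, Eva:5, Jon:3, Kai:6, Theo:4.
Sum = 5 + 3 + 1 + 4 + 2 + 5 + 6 + 5 + 5 + 3 + 6 + 4 = 49.

49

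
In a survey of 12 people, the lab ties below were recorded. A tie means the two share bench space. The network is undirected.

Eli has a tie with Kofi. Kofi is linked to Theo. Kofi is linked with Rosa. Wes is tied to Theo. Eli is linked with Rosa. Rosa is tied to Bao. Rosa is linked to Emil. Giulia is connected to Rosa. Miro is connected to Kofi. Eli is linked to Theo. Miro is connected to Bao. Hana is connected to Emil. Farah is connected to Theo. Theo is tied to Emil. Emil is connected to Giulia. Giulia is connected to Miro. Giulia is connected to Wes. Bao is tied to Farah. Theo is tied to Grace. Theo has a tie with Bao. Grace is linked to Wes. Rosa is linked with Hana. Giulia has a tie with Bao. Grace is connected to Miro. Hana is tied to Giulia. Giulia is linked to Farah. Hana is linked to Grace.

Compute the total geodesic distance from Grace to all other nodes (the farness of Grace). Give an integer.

18

Distances from Grace: Bao:2, Eli:2, Emil:2, Farah:2, Giulia:2, Hana:1, Kofi:2, Miro:1, Rosa:2, Theo:1, Wes:1.
Sum = 2 + 2 + 2 + 2 + 2 + 1 + 2 + 1 + 2 + 1 + 1 = 18.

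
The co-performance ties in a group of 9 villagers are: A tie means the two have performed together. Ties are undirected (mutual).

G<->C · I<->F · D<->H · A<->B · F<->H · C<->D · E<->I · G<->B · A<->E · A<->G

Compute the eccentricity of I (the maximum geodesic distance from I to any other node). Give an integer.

4

Distances from I: A:2, B:3, C:4, D:3, E:1, F:1, G:3, H:2.
The largest is 4 (to C), so the eccentricity of I is 4.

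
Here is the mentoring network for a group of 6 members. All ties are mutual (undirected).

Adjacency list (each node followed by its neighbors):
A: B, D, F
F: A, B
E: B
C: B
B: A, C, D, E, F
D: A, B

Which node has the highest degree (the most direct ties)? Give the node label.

Degrees — A:3, B:5, C:1, D:2, E:1, F:2.
The maximum is 5, attained only by B.

B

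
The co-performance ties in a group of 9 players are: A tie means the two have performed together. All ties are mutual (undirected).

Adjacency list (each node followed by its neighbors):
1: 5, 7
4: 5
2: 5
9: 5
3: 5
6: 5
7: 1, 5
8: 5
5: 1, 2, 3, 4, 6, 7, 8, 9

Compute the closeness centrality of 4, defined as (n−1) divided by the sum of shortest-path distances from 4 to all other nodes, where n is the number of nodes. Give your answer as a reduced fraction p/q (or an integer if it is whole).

8/15

Distances from 4: 1:2, 2:2, 3:2, 5:1, 6:2, 7:2, 8:2, 9:2. Sum = 15.
n = 9, so closeness = 8/15.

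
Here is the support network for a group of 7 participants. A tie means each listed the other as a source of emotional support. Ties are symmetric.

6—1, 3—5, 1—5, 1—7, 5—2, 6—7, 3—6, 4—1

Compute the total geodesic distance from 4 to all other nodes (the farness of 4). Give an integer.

Distances from 4: 1:1, 2:3, 3:3, 5:2, 6:2, 7:2.
Sum = 1 + 3 + 3 + 2 + 2 + 2 = 13.

13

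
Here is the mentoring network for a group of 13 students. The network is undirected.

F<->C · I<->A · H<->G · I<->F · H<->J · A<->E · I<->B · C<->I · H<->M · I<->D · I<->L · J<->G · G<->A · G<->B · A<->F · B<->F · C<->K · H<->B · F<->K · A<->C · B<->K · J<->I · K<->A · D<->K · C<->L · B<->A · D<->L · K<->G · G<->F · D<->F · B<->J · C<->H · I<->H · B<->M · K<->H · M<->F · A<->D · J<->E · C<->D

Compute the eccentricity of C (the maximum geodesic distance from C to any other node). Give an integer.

2

Distances from C: A:1, B:2, D:1, E:2, F:1, G:2, H:1, I:1, J:2, K:1, L:1, M:2.
The largest is 2 (to J, B, G, M, and E), so the eccentricity of C is 2.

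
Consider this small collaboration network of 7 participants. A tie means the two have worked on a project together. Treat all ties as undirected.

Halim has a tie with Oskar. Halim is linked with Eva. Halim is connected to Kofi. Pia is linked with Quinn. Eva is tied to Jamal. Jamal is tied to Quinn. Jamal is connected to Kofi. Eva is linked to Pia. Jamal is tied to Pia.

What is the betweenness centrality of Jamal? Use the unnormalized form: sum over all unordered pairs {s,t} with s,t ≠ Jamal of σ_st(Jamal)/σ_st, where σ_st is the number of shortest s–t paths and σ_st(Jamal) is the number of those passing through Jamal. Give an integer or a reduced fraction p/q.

Pairs whose geodesics pass through Jamal — Halim–Quinn: 2/3; Oskar–Quinn: 2/3; Kofi–Eva: 1/2; Kofi–Quinn: 1; Kofi–Pia: 1; Eva–Quinn: 1/2.
All other pairs contribute 0.
Summing the contributions gives betweenness(Jamal) = 13/3.

13/3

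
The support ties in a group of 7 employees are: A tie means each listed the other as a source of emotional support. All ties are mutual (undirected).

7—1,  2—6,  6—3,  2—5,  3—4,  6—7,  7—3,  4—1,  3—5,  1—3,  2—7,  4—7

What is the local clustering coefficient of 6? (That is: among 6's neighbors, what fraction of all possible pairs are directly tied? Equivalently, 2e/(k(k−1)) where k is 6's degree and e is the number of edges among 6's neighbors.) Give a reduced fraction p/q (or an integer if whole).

6's neighbors: 2, 3, and 7 (k = 3).
Possible neighbor pairs: C(3,2) = 3. Edges among them: 2–7, 3–7 → e = 2.
Clustering(6) = 2/3.

2/3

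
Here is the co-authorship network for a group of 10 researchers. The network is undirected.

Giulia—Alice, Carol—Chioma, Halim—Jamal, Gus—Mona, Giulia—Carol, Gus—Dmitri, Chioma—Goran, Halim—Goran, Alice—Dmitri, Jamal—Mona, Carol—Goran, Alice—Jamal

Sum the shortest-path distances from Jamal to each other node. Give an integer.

Distances from Jamal: Alice:1, Carol:3, Chioma:3, Dmitri:2, Giulia:2, Goran:2, Gus:2, Halim:1, Mona:1.
Sum = 1 + 3 + 3 + 2 + 2 + 2 + 2 + 1 + 1 = 17.

17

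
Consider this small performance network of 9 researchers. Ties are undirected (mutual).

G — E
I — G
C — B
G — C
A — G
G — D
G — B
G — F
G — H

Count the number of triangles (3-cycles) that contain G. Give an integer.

G's neighbors: A, B, C, D, E, F, H, and I.
Neighbor pairs that are themselves tied: G–B–C. Each forms one triangle with G, for 1 in total.

1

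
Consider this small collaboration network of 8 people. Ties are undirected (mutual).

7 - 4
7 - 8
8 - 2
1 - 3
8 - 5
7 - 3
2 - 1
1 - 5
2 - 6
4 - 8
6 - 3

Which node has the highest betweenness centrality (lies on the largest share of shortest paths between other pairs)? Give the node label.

8

Unnormalized betweenness of each node: 1:8/3, 2:7/2, 3:11/3, 4:0, 5:5/6, 6:1/2, 7:17/6, 8:6.
8 has the largest value, 6, making it the main broker — the node through which the most shortest paths run.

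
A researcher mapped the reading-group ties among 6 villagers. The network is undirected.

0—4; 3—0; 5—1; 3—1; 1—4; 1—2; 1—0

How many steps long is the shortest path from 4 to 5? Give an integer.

2

One shortest route is 4 – 1 – 5, which uses 2 edges, and 4 and 5 are not directly tied, so nothing shorter exists. So d(4,5) = 2.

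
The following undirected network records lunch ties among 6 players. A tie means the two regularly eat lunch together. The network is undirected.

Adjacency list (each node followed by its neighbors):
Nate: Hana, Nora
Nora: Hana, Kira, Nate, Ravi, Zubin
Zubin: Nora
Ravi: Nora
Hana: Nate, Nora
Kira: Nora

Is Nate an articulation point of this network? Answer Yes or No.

Even without Nate, every remaining node can still reach every other (the residual graph is connected), so Nate is not a cut vertex.

No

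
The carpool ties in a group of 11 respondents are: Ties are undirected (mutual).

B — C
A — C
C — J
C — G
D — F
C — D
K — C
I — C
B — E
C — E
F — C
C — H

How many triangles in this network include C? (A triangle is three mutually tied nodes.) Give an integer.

2

C's neighbors: A, B, D, E, F, G, H, I, J, and K.
Neighbor pairs that are themselves tied: C–B–E; C–D–F. Each forms one triangle with C, for 2 in total.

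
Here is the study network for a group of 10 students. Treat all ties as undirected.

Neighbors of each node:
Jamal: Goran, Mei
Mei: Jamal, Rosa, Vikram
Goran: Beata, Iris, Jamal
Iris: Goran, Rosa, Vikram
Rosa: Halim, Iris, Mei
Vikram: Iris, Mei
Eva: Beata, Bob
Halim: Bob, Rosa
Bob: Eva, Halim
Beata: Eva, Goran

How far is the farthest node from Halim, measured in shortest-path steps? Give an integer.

3

Distances from Halim: Beata:3, Bob:1, Eva:2, Goran:3, Iris:2, Jamal:3, Mei:2, Rosa:1, Vikram:3.
The largest is 3 (to Beata, Jamal, Vikram, and Goran), so the eccentricity of Halim is 3.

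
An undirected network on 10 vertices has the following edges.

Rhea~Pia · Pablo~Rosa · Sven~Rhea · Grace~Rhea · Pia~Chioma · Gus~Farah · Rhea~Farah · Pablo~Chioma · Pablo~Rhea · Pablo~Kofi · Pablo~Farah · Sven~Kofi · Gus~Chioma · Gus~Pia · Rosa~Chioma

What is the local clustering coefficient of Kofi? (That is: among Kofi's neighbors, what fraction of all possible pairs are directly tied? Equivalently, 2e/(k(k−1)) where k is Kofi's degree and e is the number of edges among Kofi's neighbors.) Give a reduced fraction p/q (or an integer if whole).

0

Kofi's neighbors: Pablo and Sven (k = 2).
Possible neighbor pairs: C(2,2) = 1. Edges among them: none → e = 0.
Clustering(Kofi) = 0/1.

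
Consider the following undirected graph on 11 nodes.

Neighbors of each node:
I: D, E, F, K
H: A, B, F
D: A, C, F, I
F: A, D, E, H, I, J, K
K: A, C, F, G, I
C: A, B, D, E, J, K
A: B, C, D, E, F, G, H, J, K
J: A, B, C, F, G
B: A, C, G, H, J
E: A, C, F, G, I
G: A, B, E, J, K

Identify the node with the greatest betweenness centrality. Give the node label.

Unnormalized betweenness of each node: A:5201/660, B:23/15, C:327/110, D:637/660, E:331/165, F:3887/660, G:511/330, H:14/33, I:7/10, J:709/660, K:331/165.
A has the largest value, 5201/660, making it the main broker — the node through which the most shortest paths run.

A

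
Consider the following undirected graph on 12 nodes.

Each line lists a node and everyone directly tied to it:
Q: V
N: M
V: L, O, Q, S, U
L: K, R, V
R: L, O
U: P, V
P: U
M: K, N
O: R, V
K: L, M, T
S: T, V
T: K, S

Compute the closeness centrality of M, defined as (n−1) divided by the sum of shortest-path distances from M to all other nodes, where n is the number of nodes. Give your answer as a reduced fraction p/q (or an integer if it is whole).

11/32

Distances from M: K:1, L:2, N:1, O:4, P:5, Q:4, R:3, S:3, T:2, U:4, V:3. Sum = 32.
n = 12, so closeness = 11/32.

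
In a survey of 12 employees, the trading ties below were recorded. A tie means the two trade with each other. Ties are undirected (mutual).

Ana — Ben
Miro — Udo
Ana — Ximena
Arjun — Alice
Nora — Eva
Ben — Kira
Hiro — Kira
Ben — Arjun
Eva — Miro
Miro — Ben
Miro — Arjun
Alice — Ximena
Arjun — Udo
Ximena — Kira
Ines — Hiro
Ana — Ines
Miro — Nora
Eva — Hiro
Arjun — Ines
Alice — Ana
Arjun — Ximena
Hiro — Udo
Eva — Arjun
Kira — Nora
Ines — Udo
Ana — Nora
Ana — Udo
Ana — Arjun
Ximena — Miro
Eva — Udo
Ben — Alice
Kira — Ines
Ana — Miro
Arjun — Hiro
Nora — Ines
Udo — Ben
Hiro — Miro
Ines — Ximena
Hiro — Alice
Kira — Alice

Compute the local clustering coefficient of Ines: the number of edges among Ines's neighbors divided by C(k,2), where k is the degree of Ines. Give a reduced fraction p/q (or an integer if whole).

Ines's neighbors: Ana, Arjun, Hiro, Kira, Nora, Udo, and Ximena (k = 7).
Possible neighbor pairs: C(7,2) = 21. Edges among them: Ana–Arjun, Ana–Nora, Ana–Udo, Ana–Ximena, Arjun–Hiro, Arjun–Udo, Arjun–Ximena, Hiro–Kira, Hiro–Udo, Kira–Nora, Kira–Ximena → e = 11.
Clustering(Ines) = 11/21.

11/21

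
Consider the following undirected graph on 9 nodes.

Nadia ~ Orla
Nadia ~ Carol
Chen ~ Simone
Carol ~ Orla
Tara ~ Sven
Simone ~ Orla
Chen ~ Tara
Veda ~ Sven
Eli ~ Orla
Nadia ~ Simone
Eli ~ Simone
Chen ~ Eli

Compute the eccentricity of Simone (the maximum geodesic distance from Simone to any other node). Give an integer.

Distances from Simone: Carol:2, Chen:1, Eli:1, Nadia:1, Orla:1, Sven:3, Tara:2, Veda:4.
The largest is 4 (to Veda), so the eccentricity of Simone is 4.

4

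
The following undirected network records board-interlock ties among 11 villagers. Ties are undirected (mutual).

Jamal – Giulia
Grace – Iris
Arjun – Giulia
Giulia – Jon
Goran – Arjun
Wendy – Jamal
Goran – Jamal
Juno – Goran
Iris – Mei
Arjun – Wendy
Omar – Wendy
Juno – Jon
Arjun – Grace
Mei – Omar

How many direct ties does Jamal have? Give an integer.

3

Jamal is directly tied to Giulia, Goran, and Wendy. That is 3 neighbors, so the degree of Jamal is 3.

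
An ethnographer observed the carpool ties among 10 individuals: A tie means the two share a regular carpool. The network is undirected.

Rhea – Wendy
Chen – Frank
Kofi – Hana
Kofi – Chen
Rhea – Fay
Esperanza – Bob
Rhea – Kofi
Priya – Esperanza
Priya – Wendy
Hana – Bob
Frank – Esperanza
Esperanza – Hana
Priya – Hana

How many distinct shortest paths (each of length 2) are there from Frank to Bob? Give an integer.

1

The shortest distance is 2, and the only length-2 path is Frank–Esperanza–Bob. So there is exactly 1 shortest path.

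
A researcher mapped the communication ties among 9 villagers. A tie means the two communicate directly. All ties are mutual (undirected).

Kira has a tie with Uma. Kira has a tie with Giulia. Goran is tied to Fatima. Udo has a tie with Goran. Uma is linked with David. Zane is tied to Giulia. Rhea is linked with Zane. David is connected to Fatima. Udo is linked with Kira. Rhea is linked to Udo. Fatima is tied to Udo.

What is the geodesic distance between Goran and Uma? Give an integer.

3

One shortest route is Goran – Udo – Kira – Uma, which uses 3 edges, and at distance 2 from Goran we only reach {David, Kira, Rhea}, which does not include Uma. So d(Goran,Uma) = 3.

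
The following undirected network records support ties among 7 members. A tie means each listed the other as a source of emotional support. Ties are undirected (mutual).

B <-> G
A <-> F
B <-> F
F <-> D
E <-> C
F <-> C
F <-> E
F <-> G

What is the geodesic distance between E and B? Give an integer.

One shortest route is E – F – B, which uses 2 edges, and E and B are not directly tied, so nothing shorter exists. So d(E,B) = 2.

2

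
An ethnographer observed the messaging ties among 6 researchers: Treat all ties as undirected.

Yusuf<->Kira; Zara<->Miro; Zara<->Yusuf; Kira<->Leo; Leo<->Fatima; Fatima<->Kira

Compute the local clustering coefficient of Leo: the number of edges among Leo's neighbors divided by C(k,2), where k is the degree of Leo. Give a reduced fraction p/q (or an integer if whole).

Leo's neighbors: Fatima and Kira (k = 2).
Possible neighbor pairs: C(2,2) = 1. Edges among them: Fatima–Kira → e = 1.
Clustering(Leo) = 1/1.

1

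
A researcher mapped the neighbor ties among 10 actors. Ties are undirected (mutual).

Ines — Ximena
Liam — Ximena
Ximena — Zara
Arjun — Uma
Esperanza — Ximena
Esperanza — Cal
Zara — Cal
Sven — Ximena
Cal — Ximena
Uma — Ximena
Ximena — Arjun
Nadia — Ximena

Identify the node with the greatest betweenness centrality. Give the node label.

Ximena

Unnormalized betweenness of each node: Arjun:0, Cal:1/2, Esperanza:0, Ines:0, Liam:0, Nadia:0, Sven:0, Uma:0, Ximena:65/2, Zara:0.
Ximena has the largest value, 65/2, making it the main broker — the node through which the most shortest paths run.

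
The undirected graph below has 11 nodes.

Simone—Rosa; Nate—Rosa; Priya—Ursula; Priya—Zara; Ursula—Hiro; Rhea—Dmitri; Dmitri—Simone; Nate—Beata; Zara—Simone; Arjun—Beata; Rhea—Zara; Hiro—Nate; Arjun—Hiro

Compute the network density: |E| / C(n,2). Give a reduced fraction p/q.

There are 13 edges and 11 nodes, so the maximum possible is C(11,2) = 55.
Density = 13/55.

13/55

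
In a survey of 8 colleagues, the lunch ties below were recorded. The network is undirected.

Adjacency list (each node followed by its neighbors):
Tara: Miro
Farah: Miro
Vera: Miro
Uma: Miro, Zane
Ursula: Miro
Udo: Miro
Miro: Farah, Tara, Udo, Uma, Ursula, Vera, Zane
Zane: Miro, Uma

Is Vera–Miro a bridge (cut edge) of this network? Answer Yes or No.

Without the Vera–Miro edge there is no alternate route between Vera and Miro, so the network disconnects. It is a bridge.

Yes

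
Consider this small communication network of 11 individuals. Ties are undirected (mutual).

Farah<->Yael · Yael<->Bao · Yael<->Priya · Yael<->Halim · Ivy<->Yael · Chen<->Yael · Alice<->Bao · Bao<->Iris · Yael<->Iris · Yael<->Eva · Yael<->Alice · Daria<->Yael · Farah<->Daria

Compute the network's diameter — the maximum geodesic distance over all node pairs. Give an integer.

2

Eccentricity of each node (its greatest distance to any other): Alice:2, Bao:2, Chen:2, Daria:2, Eva:2, Farah:2, Halim:2, Iris:2, Ivy:2, Priya:2, Yael:1.
The maximum eccentricity is 2, realized for instance by the pair Priya–Daria via Priya – Yael – Daria. So the diameter is 2.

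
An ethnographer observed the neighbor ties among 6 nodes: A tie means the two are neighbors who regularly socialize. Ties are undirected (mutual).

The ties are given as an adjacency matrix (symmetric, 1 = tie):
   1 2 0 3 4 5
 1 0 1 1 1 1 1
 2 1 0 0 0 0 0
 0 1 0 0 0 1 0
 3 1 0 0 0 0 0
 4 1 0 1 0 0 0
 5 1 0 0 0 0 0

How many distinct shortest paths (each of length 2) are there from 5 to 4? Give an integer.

The shortest distance is 2, and the only length-2 path is 5–1–4. So there is exactly 1 shortest path.

1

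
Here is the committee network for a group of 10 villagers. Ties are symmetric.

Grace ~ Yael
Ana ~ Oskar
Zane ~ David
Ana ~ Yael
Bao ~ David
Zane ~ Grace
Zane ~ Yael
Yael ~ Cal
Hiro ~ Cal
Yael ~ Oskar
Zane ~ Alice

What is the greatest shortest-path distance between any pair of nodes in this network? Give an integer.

5

Eccentricity of each node (its greatest distance to any other): Alice:4, Ana:4, Bao:5, Cal:4, David:4, Grace:3, Hiro:5, Oskar:4, Yael:3, Zane:3.
The maximum eccentricity is 5, realized for instance by the pair Bao–Hiro via Bao – David – Zane – Yael – Cal – Hiro. So the diameter is 5.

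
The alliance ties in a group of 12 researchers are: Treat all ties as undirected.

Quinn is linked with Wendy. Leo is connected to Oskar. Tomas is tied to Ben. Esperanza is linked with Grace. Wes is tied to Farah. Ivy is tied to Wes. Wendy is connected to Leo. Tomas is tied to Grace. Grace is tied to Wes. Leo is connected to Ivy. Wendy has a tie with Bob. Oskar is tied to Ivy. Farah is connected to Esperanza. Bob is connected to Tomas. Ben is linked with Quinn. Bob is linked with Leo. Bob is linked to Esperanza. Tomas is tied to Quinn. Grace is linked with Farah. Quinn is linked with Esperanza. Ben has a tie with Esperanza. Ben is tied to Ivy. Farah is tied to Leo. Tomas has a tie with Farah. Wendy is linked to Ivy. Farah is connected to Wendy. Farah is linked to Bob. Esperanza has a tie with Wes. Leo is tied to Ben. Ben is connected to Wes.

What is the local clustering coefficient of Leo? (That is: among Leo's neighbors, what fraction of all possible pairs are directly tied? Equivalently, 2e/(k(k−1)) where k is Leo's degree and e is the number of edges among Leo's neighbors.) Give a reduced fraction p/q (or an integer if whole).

Leo's neighbors: Ben, Bob, Farah, Ivy, Oskar, and Wendy (k = 6).
Possible neighbor pairs: C(6,2) = 15. Edges among them: Ben–Ivy, Bob–Farah, Bob–Wendy, Farah–Wendy, Ivy–Oskar, Ivy–Wendy → e = 6.
Clustering(Leo) = 6/15 = 2/5.

2/5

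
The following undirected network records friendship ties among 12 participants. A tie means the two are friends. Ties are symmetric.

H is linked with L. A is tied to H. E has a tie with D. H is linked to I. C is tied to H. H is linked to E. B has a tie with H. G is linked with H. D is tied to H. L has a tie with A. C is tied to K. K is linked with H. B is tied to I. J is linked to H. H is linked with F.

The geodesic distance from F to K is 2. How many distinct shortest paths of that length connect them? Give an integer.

The shortest distance is 2, and the only length-2 path is F–H–K. So there is exactly 1 shortest path.

1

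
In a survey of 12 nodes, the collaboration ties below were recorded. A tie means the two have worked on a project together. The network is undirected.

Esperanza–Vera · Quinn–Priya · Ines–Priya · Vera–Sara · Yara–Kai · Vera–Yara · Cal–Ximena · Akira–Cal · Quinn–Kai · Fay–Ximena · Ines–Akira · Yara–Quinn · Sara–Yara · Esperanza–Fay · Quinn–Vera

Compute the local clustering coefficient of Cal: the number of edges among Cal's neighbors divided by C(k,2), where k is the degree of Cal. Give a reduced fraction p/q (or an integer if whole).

Cal's neighbors: Akira and Ximena (k = 2).
Possible neighbor pairs: C(2,2) = 1. Edges among them: none → e = 0.
Clustering(Cal) = 0/1.

0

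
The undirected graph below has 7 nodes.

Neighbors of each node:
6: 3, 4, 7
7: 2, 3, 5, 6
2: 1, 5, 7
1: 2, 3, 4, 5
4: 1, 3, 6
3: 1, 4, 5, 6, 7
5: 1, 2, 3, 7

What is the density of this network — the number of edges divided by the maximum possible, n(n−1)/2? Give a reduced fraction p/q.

13/21

There are 13 edges and 7 nodes, so the maximum possible is C(7,2) = 21.
Density = 13/21.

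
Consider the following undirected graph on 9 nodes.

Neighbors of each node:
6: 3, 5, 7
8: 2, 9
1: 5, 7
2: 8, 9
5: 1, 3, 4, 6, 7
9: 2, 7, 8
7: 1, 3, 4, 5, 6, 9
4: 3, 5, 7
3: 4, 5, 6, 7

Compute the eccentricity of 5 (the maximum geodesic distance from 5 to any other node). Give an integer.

3

Distances from 5: 1:1, 2:3, 3:1, 4:1, 6:1, 7:1, 8:3, 9:2.
The largest is 3 (to 2 and 8), so the eccentricity of 5 is 3.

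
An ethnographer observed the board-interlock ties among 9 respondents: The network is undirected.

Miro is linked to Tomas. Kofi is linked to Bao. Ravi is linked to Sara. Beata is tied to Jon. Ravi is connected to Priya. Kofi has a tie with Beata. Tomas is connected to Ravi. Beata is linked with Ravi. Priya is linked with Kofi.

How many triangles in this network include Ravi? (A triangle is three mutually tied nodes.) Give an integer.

0

Ravi's neighbors are Beata, Priya, Sara, and Tomas, but none of them are tied to each other, so no triangle contains Ravi.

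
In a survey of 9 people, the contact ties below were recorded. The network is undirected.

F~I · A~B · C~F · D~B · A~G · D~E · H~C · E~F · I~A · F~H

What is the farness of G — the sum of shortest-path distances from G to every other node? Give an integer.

Distances from G: A:1, B:2, C:4, D:3, E:4, F:3, H:4, I:2.
Sum = 1 + 2 + 4 + 3 + 4 + 3 + 4 + 2 = 23.

23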